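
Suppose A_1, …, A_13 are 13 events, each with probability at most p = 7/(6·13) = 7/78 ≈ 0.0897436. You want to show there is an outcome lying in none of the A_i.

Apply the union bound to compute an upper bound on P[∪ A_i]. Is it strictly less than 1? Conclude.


Union bound: P[∪_{i=1}^{13} A_i] ≤ Σ_i P[A_i] ≤ 13·p = 13·(7/78) = 7/6.
Numerically: 7/6 ≈ 1.1666667.
Is 7/6 < 1? NO.
Since the bound 7/6 is ≥ 1, the union bound is uninformative here; it does NOT by itself certify existence.

13·p = 7/6 ≈ 1.1666667; existence NOT certified by the union bound.


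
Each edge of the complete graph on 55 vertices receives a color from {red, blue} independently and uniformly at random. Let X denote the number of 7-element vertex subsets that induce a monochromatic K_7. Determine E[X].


Let X = Σ_S X_S over the C(55, 7) = 202927725 subsets S of size 7, where X_S = 1 if the K_7 on S is monochromatic.
For a fixed S, the K_7 on S has C(7, 2) = 21 edges. P[all 21 edges red] = (1/2)^21, and likewise for blue, so P[monochromatic] = 2·(1/2)^21 = 2^{1 − 21} = 1/1048576.
Summing: E[X] = C(55, 7) · 2^{1 − 21} = 202927725 · 1/1048576 = 202927725/1048576.
Numerically: E[X] ≈ 193.526959.

E[X] = C(55,7)·2^(1−C(7,2)) = 202927725/1048576 ≈ 193.526959.


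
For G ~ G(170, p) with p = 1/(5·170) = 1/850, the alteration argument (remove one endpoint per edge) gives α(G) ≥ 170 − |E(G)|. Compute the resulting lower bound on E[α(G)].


E[|E(G)|] = C(170, 2)·p = 14365 · (1/850) = 169/10.
E[α(G)] ≥ n − E[|E(G)|] = 170 − 169/10 = 1531/10.
Numerically: ≈ 153.1000.
(This is only a lower bound; the true E[α(G)] may be larger.)

E[α(G)] ≥ 1531/10 ≈ 153.1000.


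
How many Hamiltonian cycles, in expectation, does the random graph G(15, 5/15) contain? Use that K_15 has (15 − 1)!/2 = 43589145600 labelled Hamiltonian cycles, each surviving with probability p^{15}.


K_15 has (15 − 1)!/2 = 43589145600 labelled Hamiltonian cycles.
For each such Hamiltonian cycle H, let X_H = 1 if all 15 edges of H are present in G. Then P[X_H = 1] = p^{15} = (1/3)^{15} = 1/14348907.
By linearity: E[X] = Σ_H E[X_H] = 43589145600 · p^{15} = 43589145600 · 1/14348907 = 179379200/59049.
Numerically: E[X] ≈ 3038.

E[X] = 43589145600 · (1/3)^{15} = 179379200/59049 ≈ 3038.


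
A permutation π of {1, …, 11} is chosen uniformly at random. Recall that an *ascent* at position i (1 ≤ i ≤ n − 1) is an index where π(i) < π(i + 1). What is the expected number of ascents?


Write X = Σ X_I over i = 1, …, 10, with X_I the indicator of one ascent.
There are 10 indicators.
For each fixed i, the pair (π(i), π(i+1)) is a uniformly random ordered pair of distinct values from {1, …, 11}; by symmetry P[π(i) < π(i+1)] = 1/2.
By linearity: E[X] = 10 · (1/2) = (11 − 1) · (1/2) = 5 ≈ 5.000000.

E[X] = 5 = 5.000000.


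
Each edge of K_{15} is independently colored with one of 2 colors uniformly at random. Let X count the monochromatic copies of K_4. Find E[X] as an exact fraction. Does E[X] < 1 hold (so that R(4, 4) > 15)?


E[X] = C(15, 4) · 2^{1 − 6} = 1365 · 2^{−5} = 1365/32.
As a reduced fraction: E[X] = 1365/32 ≈ 42.6562500.
Is E[X] < 1? NO.
Since E[X] ≥ 1, the first-moment bound is inconclusive at n = 15; it does NOT by itself certify R(4, 4) > 15.

E[X] = 1365/32 ≈ 42.6562500; E[X] ≥ 1; first-moment method inconclusive here.


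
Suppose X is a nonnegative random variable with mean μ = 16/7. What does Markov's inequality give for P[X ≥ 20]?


μ = E[X] = 16/7, a = 20.
Markov: P[X ≥ 20] ≤ μ/a = (16/7)/20 = 4/35.
Numerically: ≈ 0.114.
(Since a = 20 > μ = 2.286, the bound 4/35 is < 1 and informative.)

P[X ≥ 20] ≤ 4/35 ≈ 0.114.


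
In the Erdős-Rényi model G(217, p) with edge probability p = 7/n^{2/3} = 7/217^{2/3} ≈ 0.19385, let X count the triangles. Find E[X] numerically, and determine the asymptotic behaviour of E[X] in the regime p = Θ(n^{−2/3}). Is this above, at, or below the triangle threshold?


Number of potential triangles: C(217, 3) = 1679580.
Each occurs with probability p³ ≈ (0.19385)³ ≈ 7.2840791e-03.
By linearity: E[X] = C(217, 3)·p³ ≈ 1679580 · 7.2840791e-03 ≈ 12234.19355.
Since α = 2/3 < 1, p = c/n^{2/3} ≫ 1/n is above the triangle threshold p ~ 1/n. Asymptotically E[X] ~ (c³/6)·n^{3(1−α)} = (7³/6)·n^{1} → ∞; triangles are abundant w.h.p.

E[X] ≈ 12234.19355; in regime p = Θ(1/n^{2/3}) E[X] diverges (above the triangle threshold p ~ 1/n).


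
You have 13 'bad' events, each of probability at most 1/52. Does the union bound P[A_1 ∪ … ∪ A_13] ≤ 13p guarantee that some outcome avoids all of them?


Union bound: P[∪_{i=1}^{13} A_i] ≤ Σ_i P[A_i] ≤ 13·p = 13·(1/52) = 1/4.
Numerically: 1/4 ≈ 0.250.
Is 1/4 < 1? YES.
Since P[∪ A_i] ≤ 1/4 < 1, the complement has P[∩ A_i^c] ≥ 1 − 1/4 = 3/4 > 0, so some outcome avoids every A_i.

13·p = 1/4 ≈ 0.250; existence CERTIFIED by the union bound.


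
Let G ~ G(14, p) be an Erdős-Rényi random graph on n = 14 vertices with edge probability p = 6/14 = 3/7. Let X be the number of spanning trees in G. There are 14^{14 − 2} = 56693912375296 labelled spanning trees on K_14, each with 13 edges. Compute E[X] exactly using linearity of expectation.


K_14 has 14^{14 − 2} = 56693912375296 labelled spanning trees.
For each such spanning tree H, let X_H = 1 if all 13 edges of H are present in G. Then P[X_H = 1] = p^{13} = (3/7)^{13} = 1594323/96889010407.
By linearity: E[X] = Σ_H E[X_H] = 56693912375296 · p^{13} = 56693912375296 · 1594323/96889010407 = 6530347008/7.
Numerically: E[X] ≈ 9.3291e+08.

E[X] = 56693912375296 · (3/7)^{13} = 6530347008/7 ≈ 9.3291e+08.


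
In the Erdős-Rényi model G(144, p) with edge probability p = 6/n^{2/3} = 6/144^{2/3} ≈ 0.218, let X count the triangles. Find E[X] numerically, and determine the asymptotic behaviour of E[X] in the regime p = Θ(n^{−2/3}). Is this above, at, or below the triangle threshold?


Number of potential triangles: C(144, 3) = 487344.
Each occurs with probability p³ ≈ (0.218)³ ≈ 1.04167e-02.
By linearity: E[X] = C(144, 3)·p³ ≈ 487344 · 1.04167e-02 ≈ 5076.500.
Since α = 2/3 < 1, p = c/n^{2/3} ≫ 1/n is above the triangle threshold p ~ 1/n. Asymptotically E[X] ~ (c³/6)·n^{3(1−α)} = (6³/6)·n^{1} → ∞; triangles are abundant w.h.p.

E[X] ≈ 5076.500; in regime p = Θ(1/n^{2/3}) E[X] diverges (above the triangle threshold p ~ 1/n).


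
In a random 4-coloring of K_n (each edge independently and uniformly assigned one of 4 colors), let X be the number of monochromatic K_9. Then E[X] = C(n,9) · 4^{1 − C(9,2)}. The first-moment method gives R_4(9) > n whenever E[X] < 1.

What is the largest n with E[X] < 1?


We need C(n, 9) · 4^{1 − 36} < 1, i.e. C(n, 9) < 4^{36 − 1} = 1180591620717411303424.
Check values of n near the boundary:
  n = 908: C(908, 9) = 1111058428637338083100; 1111058428637338083100 < 1180591620717411303424? YES
  n = 909: C(909, 9) = 1122169012923711463931; 1122169012923711463931 < 1180591620717411303424? YES
  n = 910: C(910, 9) = 1133378248346922788210; 1133378248346922788210 < 1180591620717411303424? YES
  n = 911: C(911, 9) = 1144686900492291197405; 1144686900492291197405 < 1180591620717411303424? YES
  n = 912: C(912, 9) = 1156095740032081475120; 1156095740032081475120 < 1180591620717411303424? YES
  n = 913: C(913, 9) = 1167605542753639808390; 1167605542753639808390 < 1180591620717411303424? YES
  n = 914: C(914, 9) = 1179217089587653905932; 1179217089587653905932 < 1180591620717411303424? YES
  n = 915: C(915, 9) = 1190931166636537885130; 1190931166636537885130 < 1180591620717411303424? NO
The largest n with C(n, 9) < 1180591620717411303424 is n = 914 (where E[X] = 294804272396913476483/295147905179352825856 ≈ 0.999). Hence R_4(9) > 914, i.e. R_4(9) ≥ 915.

Largest n = 914; hence R_4(9) > 914.


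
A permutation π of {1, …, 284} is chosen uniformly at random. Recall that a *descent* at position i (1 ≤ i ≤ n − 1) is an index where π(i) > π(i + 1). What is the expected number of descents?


Write X = Σ X_I over i = 1, …, 283, with X_I the indicator of one descent.
There are 283 indicators.
For each fixed i, the pair (π(i), π(i+1)) is a uniformly random ordered pair of distinct values from {1, …, 284}; by symmetry P[π(i) > π(i+1)] = 1/2.
By linearity: E[X] = 283 · (1/2) = (284 − 1) · (1/2) = 283/2 ≈ 141.5000.

E[X] = 283/2 = 141.5000.


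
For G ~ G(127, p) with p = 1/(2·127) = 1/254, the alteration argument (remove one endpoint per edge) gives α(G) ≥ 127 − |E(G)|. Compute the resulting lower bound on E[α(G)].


E[|E(G)|] = C(127, 2)·p = 8001 · (1/254) = 63/2.
E[α(G)] ≥ n − E[|E(G)|] = 127 − 63/2 = 191/2.
Numerically: ≈ 95.5000.
(This is only a lower bound; the true E[α(G)] may be larger.)

E[α(G)] ≥ 191/2 ≈ 95.5000.


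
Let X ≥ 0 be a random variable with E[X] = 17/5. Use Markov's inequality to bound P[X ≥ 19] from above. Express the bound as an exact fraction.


μ = E[X] = 17/5, a = 19.
Markov: P[X ≥ 19] ≤ μ/a = (17/5)/19 = 17/95.
Numerically: ≈ 0.178947.
(Since a = 19 > μ = 3.400000, the bound 17/95 is < 1 and informative.)

P[X ≥ 19] ≤ 17/95 ≈ 0.178947.


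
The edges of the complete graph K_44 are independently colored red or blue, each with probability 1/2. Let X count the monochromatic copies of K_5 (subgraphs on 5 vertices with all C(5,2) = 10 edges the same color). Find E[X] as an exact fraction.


Let X = Σ_S X_S over the C(44, 5) = 1086008 subsets S of size 5, where X_S = 1 if the K_5 on S is monochromatic.
For a fixed S, the K_5 on S has C(5, 2) = 10 edges. P[all 10 edges red] = (1/2)^10, and likewise for blue, so P[monochromatic] = 2·(1/2)^10 = 2^{1 − 10} = 1/512.
Summing: E[X] = C(44, 5) · 2^{1 − 10} = 1086008 · 1/512 = 135751/64.
Numerically: E[X] ≈ 2121.109375.

E[X] = C(44,5)·2^(1−C(5,2)) = 135751/64 ≈ 2121.109375.


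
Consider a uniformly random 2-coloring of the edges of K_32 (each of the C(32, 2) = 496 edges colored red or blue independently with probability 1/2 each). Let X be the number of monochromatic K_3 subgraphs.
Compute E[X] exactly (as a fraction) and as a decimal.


Let X = Σ_S X_S over the C(32, 3) = 4960 subsets S of size 3, where X_S = 1 if the K_3 on S is monochromatic.
For a fixed S, the K_3 on S has C(3, 2) = 3 edges. P[all 3 edges red] = (1/2)^3, and likewise for blue, so P[monochromatic] = 2·(1/2)^3 = 2^{1 − 3} = 1/4.
Summing: E[X] = C(32, 3) · 2^{1 − 3} = 4960 · 1/4 = 1240.
Numerically: E[X] ≈ 1240.000000.

E[X] = C(32,3)·2^(1−C(3,2)) = 1240 ≈ 1240.000000.


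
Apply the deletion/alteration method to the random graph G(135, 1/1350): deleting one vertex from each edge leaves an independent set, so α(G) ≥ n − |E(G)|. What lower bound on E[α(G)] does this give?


E[|E(G)|] = C(135, 2)·p = 9045 · (1/1350) = 67/10.
E[α(G)] ≥ n − E[|E(G)|] = 135 − 67/10 = 1283/10.
Numerically: ≈ 128.30000.
(This is only a lower bound; the true E[α(G)] may be larger.)

E[α(G)] ≥ 1283/10 ≈ 128.30000.


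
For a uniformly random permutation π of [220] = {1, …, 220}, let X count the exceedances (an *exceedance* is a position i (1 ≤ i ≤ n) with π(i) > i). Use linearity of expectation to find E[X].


Write X = Σ_{i=1}^{220} X_i, where X_i = 1_{π(i) > i}.
For each fixed i, π(i) is uniform over {1, …, 220} (marginal of a uniform permutation), so P[π(i) > i] = (n − i)/n. Summing: Σ_{i=1}^{220} (n − i)/n = (0 + 1 + … + 219)/220 = 220(220 − 1)/(2·220) = (220 − 1)/2.
Hence E[X] = Σ_{i=1}^{220} (220 − i)/220 = 219/2 ≈ 109.500000.

E[X] = 219/2 = 109.500000.


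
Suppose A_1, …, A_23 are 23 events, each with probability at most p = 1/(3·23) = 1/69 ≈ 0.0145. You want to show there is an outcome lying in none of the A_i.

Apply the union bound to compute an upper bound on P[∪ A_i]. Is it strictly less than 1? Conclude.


Union bound: P[∪_{i=1}^{23} A_i] ≤ Σ_i P[A_i] ≤ 23·p = 23·(1/69) = 1/3.
Numerically: 1/3 ≈ 0.3333.
Is 1/3 < 1? YES.
Since P[∪ A_i] ≤ 1/3 < 1, the complement has P[∩ A_i^c] ≥ 1 − 1/3 = 2/3 > 0, so some outcome avoids every A_i.

23·p = 1/3 ≈ 0.3333; existence CERTIFIED by the union bound.


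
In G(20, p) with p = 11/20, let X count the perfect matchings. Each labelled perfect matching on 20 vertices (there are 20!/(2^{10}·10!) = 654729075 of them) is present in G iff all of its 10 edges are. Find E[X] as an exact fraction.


K_20 has 20!/(2^{10}·10!) = 654729075 labelled perfect matchings.
For each such perfect matching H, let X_H = 1 if all 10 edges of H are present in G. Then P[X_H = 1] = p^{10} = (11/20)^{10} = 25937424601/10240000000000.
By linearity: E[X] = Σ_H E[X_H] = 654729075 · p^{10} = 654729075 · 25937424601/10240000000000 = 679279440675798963/409600000000.
Numerically: E[X] ≈ 1.66e+06.

E[X] = 654729075 · (11/20)^{10} = 679279440675798963/409600000000 ≈ 1.66e+06.


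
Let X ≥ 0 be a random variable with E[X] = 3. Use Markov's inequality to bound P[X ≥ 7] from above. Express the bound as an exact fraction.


μ = E[X] = 3, a = 7.
Markov: P[X ≥ 7] ≤ μ/a = (3)/7 = 3/7.
Numerically: ≈ 0.428571.
(Since a = 7 > μ = 3.000000, the bound 3/7 is < 1 and informative.)

P[X ≥ 7] ≤ 3/7 ≈ 0.428571.


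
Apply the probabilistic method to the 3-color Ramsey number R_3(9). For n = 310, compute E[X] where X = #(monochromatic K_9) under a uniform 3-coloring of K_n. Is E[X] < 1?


E[X] = C(310, 9) · 3^{1 − 36} = 64802334749614660 · 3^{−35} = 64802334749614660/50031545098999707.
As a reduced fraction: E[X] = 64802334749614660/50031545098999707 ≈ 1.2952.
Is E[X] < 1? NO.
Since E[X] ≥ 1, the first-moment bound is inconclusive at n = 310; it does NOT by itself certify R_3(9) > 310.

E[X] = 64802334749614660/50031545098999707 ≈ 1.2952; E[X] ≥ 1; first-moment method inconclusive here.


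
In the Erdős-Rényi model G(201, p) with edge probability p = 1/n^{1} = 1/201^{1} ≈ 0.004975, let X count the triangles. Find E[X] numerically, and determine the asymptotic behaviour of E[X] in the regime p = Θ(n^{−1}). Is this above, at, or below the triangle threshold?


Number of potential triangles: C(201, 3) = 1333300.
Each occurs with probability p³ ≈ (0.004975)³ ≈ 1.231436e-07.
By linearity: E[X] = C(201, 3)·p³ ≈ 1333300 · 1.231436e-07 ≈ 0.1642.
Here α = 1, so p = 1/n is exactly at the triangle threshold p ~ 1/n. Asymptotically E[X] → c³/6 = 1³/6 = 1/6 ≈ 0.1667, a bounded constant. In this regime the triangle count is asymptotically Poisson(c³/6).

E[X] ≈ 0.1642; in regime p = Θ(1/n^{1}) E[X] stays bounded (at the triangle threshold p ~ 1/n).


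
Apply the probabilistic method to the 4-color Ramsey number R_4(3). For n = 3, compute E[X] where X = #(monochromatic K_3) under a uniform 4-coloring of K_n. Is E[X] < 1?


E[X] = C(3, 3) · 4^{1 − 3} = 1 · 4^{−2} = 1/16.
As a reduced fraction: E[X] = 1/16 ≈ 0.06250.
Is E[X] < 1? YES.
Since E[X] < 1, there exists a 4-coloring of K_{3} with no monochromatic K_3; hence R_4(3) > 3.

E[X] = 1/16 ≈ 0.06250; E[X] < 1, so R_4(3) > 3.


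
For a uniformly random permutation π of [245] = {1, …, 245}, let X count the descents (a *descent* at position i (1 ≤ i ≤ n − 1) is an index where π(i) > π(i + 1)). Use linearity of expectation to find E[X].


Write X = Σ X_I over i = 1, …, 244, with X_I the indicator of one descent.
There are 244 indicators.
For each fixed i, the pair (π(i), π(i+1)) is a uniformly random ordered pair of distinct values from {1, …, 245}; by symmetry P[π(i) > π(i+1)] = 1/2.
By linearity: E[X] = 244 · (1/2) = (245 − 1) · (1/2) = 122 ≈ 122.00000.

E[X] = 122 = 122.00000.


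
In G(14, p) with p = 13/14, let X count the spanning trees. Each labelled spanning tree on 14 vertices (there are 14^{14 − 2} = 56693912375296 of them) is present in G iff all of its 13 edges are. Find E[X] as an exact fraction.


K_14 has 14^{14 − 2} = 56693912375296 labelled spanning trees.
For each such spanning tree H, let X_H = 1 if all 13 edges of H are present in G. Then P[X_H = 1] = p^{13} = (13/14)^{13} = 302875106592253/793714773254144.
Summing the indicators: E[X] = Σ_H E[X_H] = 56693912375296 · p^{13} = 56693912375296 · 302875106592253/793714773254144 = 302875106592253/14.
Numerically: E[X] ≈ 2.163e+13.

E[X] = 56693912375296 · (13/14)^{13} = 302875106592253/14 ≈ 2.163e+13.


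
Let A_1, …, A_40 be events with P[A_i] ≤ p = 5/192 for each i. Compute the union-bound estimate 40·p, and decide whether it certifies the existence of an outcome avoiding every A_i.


Union bound: P[∪_{i=1}^{40} A_i] ≤ Σ_i P[A_i] ≤ 40·p = 40·(5/192) = 25/24.
Numerically: 25/24 ≈ 1.042.
Is 25/24 < 1? NO.
Since the bound 25/24 is ≥ 1, the union bound is uninformative here; it does NOT by itself certify existence.

40·p = 25/24 ≈ 1.042; existence NOT certified by the union bound.


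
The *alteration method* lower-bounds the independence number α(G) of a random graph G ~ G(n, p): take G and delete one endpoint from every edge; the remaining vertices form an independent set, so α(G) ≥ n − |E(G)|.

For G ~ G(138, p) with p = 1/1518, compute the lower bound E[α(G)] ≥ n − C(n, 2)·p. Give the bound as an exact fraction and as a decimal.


E[|E(G)|] = C(138, 2)·p = 9453 · (1/1518) = 137/22.
E[α(G)] ≥ n − E[|E(G)|] = 138 − 137/22 = 2899/22.
Numerically: ≈ 131.773.
(This is only a lower bound; the true E[α(G)] may be larger.)

E[α(G)] ≥ 2899/22 ≈ 131.773.


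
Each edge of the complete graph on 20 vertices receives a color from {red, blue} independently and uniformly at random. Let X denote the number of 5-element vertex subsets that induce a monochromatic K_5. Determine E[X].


Let X = Σ_S X_S over the C(20, 5) = 15504 subsets S of size 5, where X_S = 1 if the K_5 on S is monochromatic.
For a fixed S, the K_5 on S has C(5, 2) = 10 edges. P[all 10 edges red] = (1/2)^10, and likewise for blue, so P[monochromatic] = 2·(1/2)^10 = 2^{1 − 10} = 1/512.
By linearity: E[X] = C(20, 5) · 2^{1 − 10} = 15504 · 1/512 = 969/32.
Numerically: E[X] ≈ 30.281.

E[X] = C(20,5)·2^(1−C(5,2)) = 969/32 ≈ 30.281.


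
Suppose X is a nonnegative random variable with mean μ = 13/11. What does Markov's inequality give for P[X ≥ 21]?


μ = E[X] = 13/11, a = 21.
Markov: P[X ≥ 21] ≤ μ/a = (13/11)/21 = 13/231.
Numerically: ≈ 0.05628.
(Since a = 21 > μ = 1.18182, the bound 13/231 is < 1 and informative.)

P[X ≥ 21] ≤ 13/231 ≈ 0.05628.


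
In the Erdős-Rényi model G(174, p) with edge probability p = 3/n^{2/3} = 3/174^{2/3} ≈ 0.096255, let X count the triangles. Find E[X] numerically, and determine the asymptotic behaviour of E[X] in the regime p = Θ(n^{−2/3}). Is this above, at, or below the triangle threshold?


Number of potential triangles: C(174, 3) = 862924.
Each occurs with probability p³ ≈ (0.096255)³ ≈ 8.9179548e-04.
By linearity: E[X] = C(174, 3)·p³ ≈ 862924 · 8.9179548e-04 ≈ 769.55172.
Since α = 2/3 < 1, p = c/n^{2/3} ≫ 1/n is above the triangle threshold p ~ 1/n. Asymptotically E[X] ~ (c³/6)·n^{3(1−α)} = (3³/6)·n^{1} → ∞; triangles are abundant w.h.p.

E[X] ≈ 769.55172; in regime p = Θ(1/n^{2/3}) E[X] diverges (above the triangle threshold p ~ 1/n).


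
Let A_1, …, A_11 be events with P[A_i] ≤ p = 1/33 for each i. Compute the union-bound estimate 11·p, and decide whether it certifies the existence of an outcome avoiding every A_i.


Union bound: P[∪_{i=1}^{11} A_i] ≤ Σ_i P[A_i] ≤ 11·p = 11·(1/33) = 1/3.
Numerically: 1/3 ≈ 0.3333333.
Is 1/3 < 1? YES.
Since P[∪ A_i] ≤ 1/3 < 1, the complement has P[∩ A_i^c] ≥ 1 − 1/3 = 2/3 > 0, so some outcome avoids every A_i.

11·p = 1/3 ≈ 0.3333333; existence CERTIFIED by the union bound.


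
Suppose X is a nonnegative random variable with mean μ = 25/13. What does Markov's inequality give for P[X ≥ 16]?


μ = E[X] = 25/13, a = 16.
Markov: P[X ≥ 16] ≤ μ/a = (25/13)/16 = 25/208.
Numerically: ≈ 0.12019.
(Since a = 16 > μ = 1.92308, the bound 25/208 is < 1 and informative.)

P[X ≥ 16] ≤ 25/208 ≈ 0.12019.


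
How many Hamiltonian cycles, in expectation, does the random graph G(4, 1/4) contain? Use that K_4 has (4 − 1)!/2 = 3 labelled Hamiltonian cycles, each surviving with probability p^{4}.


K_4 has (4 − 1)!/2 = 3 labelled Hamiltonian cycles.
For each such Hamiltonian cycle H, let X_H = 1 if all 4 edges of H are present in G. Then P[X_H = 1] = p^{4} = (1/4)^{4} = 1/256.
By linearity: E[X] = Σ_H E[X_H] = 3 · p^{4} = 3 · 1/256 = 3/256.
Numerically: E[X] ≈ 0.0117.

E[X] = 3 · (1/4)^{4} = 3/256 ≈ 0.0117.


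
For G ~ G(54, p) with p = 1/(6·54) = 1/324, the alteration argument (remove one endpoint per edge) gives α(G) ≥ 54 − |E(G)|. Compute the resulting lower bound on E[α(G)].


E[|E(G)|] = C(54, 2)·p = 1431 · (1/324) = 53/12.
E[α(G)] ≥ n − E[|E(G)|] = 54 − 53/12 = 595/12.
Numerically: ≈ 49.5833.
(This is only a lower bound; the true E[α(G)] may be larger.)

E[α(G)] ≥ 595/12 ≈ 49.5833.


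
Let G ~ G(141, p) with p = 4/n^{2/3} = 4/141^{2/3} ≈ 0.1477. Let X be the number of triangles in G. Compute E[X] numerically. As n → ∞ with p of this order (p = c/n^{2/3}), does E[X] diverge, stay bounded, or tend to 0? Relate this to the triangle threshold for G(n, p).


Number of potential triangles: C(141, 3) = 457310.
Each occurs with probability p³ ≈ (0.1477)³ ≈ 3.219154e-03.
By linearity: E[X] = C(141, 3)·p³ ≈ 457310 · 3.219154e-03 ≈ 1472.1513.
Since α = 2/3 < 1, p = c/n^{2/3} ≫ 1/n is above the triangle threshold p ~ 1/n. Asymptotically E[X] ~ (c³/6)·n^{3(1−α)} = (4³/6)·n^{1} → ∞; triangles are abundant w.h.p.

E[X] ≈ 1472.1513; in regime p = Θ(1/n^{2/3}) E[X] diverges (above the triangle threshold p ~ 1/n).


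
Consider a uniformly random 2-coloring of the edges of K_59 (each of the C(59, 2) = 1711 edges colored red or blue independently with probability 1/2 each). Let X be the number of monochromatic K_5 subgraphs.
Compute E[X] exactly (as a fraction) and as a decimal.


Let X = Σ_S X_S over the C(59, 5) = 5006386 subsets S of size 5, where X_S = 1 if the K_5 on S is monochromatic.
For a fixed S, the K_5 on S has C(5, 2) = 10 edges. P[all 10 edges red] = (1/2)^10, and likewise for blue, so P[monochromatic] = 2·(1/2)^10 = 2^{1 − 10} = 1/512.
By linearity of expectation: E[X] = C(59, 5) · 2^{1 − 10} = 5006386 · 1/512 = 2503193/256.
Numerically: E[X] ≈ 9778.098.

E[X] = C(59,5)·2^(1−C(5,2)) = 2503193/256 ≈ 9778.098.


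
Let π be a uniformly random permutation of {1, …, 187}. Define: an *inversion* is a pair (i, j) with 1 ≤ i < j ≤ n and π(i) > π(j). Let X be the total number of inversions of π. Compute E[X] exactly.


Write X = Σ X_I over the C(187, 2) = 17391 pairs i < j, with X_I the indicator of one inversion.
There are 17391 indicators.
For each fixed pair i < j, the values π(i) and π(j) are two distinct elements of {1, …, 187} in uniformly random order; by symmetry P[π(i) > π(j)] = 1/2.
By linearity: E[X] = 17391 · (1/2) = C(187, 2) · (1/2) = 17391/2 = 17391/2 ≈ 8695.500000.

E[X] = 17391/2 = 8695.500000.


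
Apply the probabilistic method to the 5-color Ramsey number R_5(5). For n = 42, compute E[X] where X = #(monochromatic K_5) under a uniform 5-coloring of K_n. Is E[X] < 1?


E[X] = C(42, 5) · 5^{1 − 10} = 850668 · 5^{−9} = 850668/1953125.
As a reduced fraction: E[X] = 850668/1953125 ≈ 0.436.
Is E[X] < 1? YES.
Since E[X] < 1, there exists a 5-coloring of K_{42} with no monochromatic K_5; hence R_5(5) > 42.

E[X] = 850668/1953125 ≈ 0.436; E[X] < 1, so R_5(5) > 42.


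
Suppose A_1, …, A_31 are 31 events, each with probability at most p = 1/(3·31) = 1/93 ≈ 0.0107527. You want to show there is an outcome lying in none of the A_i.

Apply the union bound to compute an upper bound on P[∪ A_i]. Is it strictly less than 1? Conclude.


Union bound: P[∪_{i=1}^{31} A_i] ≤ Σ_i P[A_i] ≤ 31·p = 31·(1/93) = 1/3.
Numerically: 1/3 ≈ 0.3333333.
Is 1/3 < 1? YES.
Since P[∪ A_i] ≤ 1/3 < 1, the complement has P[∩ A_i^c] ≥ 1 − 1/3 = 2/3 > 0, so some outcome avoids every A_i.

31·p = 1/3 ≈ 0.3333333; existence CERTIFIED by the union bound.


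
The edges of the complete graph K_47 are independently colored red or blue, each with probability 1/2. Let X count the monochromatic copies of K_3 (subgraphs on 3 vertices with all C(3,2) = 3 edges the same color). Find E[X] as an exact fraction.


Let X = Σ_S X_S over the C(47, 3) = 16215 subsets S of size 3, where X_S = 1 if the K_3 on S is monochromatic.
For a fixed S, the K_3 on S has C(3, 2) = 3 edges. P[all 3 edges red] = (1/2)^3, and likewise for blue, so P[monochromatic] = 2·(1/2)^3 = 2^{1 − 3} = 1/4.
By linearity of expectation: E[X] = C(47, 3) · 2^{1 − 3} = 16215 · 1/4 = 16215/4.
Numerically: E[X] ≈ 4053.750.

E[X] = C(47,3)·2^(1−C(3,2)) = 16215/4 ≈ 4053.750.


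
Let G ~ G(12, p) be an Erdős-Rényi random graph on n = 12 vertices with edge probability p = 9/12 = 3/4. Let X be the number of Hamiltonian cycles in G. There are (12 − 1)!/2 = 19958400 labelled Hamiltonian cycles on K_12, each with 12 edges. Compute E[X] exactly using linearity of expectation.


K_12 has (12 − 1)!/2 = 19958400 labelled Hamiltonian cycles.
For each such Hamiltonian cycle H, let X_H = 1 if all 12 edges of H are present in G. Then P[X_H = 1] = p^{12} = (3/4)^{12} = 531441/16777216.
By linearity: E[X] = Σ_H E[X_H] = 19958400 · p^{12} = 19958400 · 531441/16777216 = 82864937925/131072.
Numerically: E[X] ≈ 6.322e+05.

E[X] = 19958400 · (3/4)^{12} = 82864937925/131072 ≈ 6.322e+05.


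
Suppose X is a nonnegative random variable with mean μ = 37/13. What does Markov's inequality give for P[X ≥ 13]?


μ = E[X] = 37/13, a = 13.
Markov: P[X ≥ 13] ≤ μ/a = (37/13)/13 = 37/169.
Numerically: ≈ 0.219.
(Since a = 13 > μ = 2.846, the bound 37/169 is < 1 and informative.)

P[X ≥ 13] ≤ 37/169 ≈ 0.219.


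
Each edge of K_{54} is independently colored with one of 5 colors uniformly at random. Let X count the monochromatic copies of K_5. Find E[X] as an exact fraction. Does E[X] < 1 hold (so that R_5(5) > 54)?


E[X] = C(54, 5) · 5^{1 − 10} = 3162510 · 5^{−9} = 3162510/1953125.
As a reduced fraction: E[X] = 632502/390625 ≈ 1.61921.
Is E[X] < 1? NO.
Since E[X] ≥ 1, the first-moment bound is inconclusive at n = 54; it does NOT by itself certify R_5(5) > 54.

E[X] = 632502/390625 ≈ 1.61921; E[X] ≥ 1; first-moment method inconclusive here.


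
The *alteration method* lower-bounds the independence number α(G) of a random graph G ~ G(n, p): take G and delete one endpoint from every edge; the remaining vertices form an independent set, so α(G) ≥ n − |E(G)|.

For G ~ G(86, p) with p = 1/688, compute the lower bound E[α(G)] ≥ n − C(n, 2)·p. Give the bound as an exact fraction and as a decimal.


E[|E(G)|] = C(86, 2)·p = 3655 · (1/688) = 85/16.
E[α(G)] ≥ n − E[|E(G)|] = 86 − 85/16 = 1291/16.
Numerically: ≈ 80.687500.
(This is only a lower bound; the true E[α(G)] may be larger.)

E[α(G)] ≥ 1291/16 ≈ 80.687500.


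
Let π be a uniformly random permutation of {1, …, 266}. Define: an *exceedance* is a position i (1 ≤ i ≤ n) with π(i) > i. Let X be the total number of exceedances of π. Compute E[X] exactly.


Write X = Σ_{i=1}^{266} X_i, where X_i = 1_{π(i) > i}.
For each fixed i, π(i) is uniform over {1, …, 266} (marginal of a uniform permutation), so P[π(i) > i] = (n − i)/n. Summing: Σ_{i=1}^{266} (n − i)/n = (0 + 1 + … + 265)/266 = 266(266 − 1)/(2·266) = (266 − 1)/2.
Hence E[X] = Σ_{i=1}^{266} (266 − i)/266 = 265/2 ≈ 132.500000.

E[X] = 265/2 = 132.500000.


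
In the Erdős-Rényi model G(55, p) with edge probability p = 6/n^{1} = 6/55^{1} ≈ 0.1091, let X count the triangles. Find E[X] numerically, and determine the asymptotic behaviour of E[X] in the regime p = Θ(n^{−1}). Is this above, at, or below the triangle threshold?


Number of potential triangles: C(55, 3) = 26235.
Each occurs with probability p³ ≈ (0.1091)³ ≈ 1.298272e-03.
By linearity: E[X] = C(55, 3)·p³ ≈ 26235 · 1.298272e-03 ≈ 34.0602.
Here α = 1, so p = 6/n is exactly at the triangle threshold p ~ 1/n. Asymptotically E[X] → c³/6 = 6³/6 = 36 ≈ 36.0000, a bounded constant. In this regime the triangle count is asymptotically Poisson(c³/6).

E[X] ≈ 34.0602; in regime p = Θ(1/n^{1}) E[X] stays bounded (at the triangle threshold p ~ 1/n).


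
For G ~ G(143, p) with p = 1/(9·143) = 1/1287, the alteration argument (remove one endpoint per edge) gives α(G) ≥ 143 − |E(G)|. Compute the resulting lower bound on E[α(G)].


E[|E(G)|] = C(143, 2)·p = 10153 · (1/1287) = 71/9.
E[α(G)] ≥ n − E[|E(G)|] = 143 − 71/9 = 1216/9.
Numerically: ≈ 135.111.
(This is only a lower bound; the true E[α(G)] may be larger.)

E[α(G)] ≥ 1216/9 ≈ 135.111.


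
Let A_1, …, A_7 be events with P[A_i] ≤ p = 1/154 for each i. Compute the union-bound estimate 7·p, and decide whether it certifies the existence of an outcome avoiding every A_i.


Union bound: P[∪_{i=1}^{7} A_i] ≤ Σ_i P[A_i] ≤ 7·p = 7·(1/154) = 1/22.
Numerically: 1/22 ≈ 0.04545.
Is 1/22 < 1? YES.
Since P[∪ A_i] ≤ 1/22 < 1, the complement has P[∩ A_i^c] ≥ 1 − 1/22 = 21/22 > 0, so some outcome avoids every A_i.

7·p = 1/22 ≈ 0.04545; existence CERTIFIED by the union bound.


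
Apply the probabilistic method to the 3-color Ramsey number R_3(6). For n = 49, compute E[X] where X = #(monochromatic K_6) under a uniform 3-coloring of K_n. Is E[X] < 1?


E[X] = C(49, 6) · 3^{1 − 15} = 13983816 · 3^{−14} = 13983816/4782969.
As a reduced fraction: E[X] = 4661272/1594323 ≈ 2.923669.
Is E[X] < 1? NO.
Since E[X] ≥ 1, the first-moment bound is inconclusive at n = 49; it does NOT by itself certify R_3(6) > 49.

E[X] = 4661272/1594323 ≈ 2.923669; E[X] ≥ 1; first-moment method inconclusive here.


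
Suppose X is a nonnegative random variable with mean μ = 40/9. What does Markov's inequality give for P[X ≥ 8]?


μ = E[X] = 40/9, a = 8.
Markov: P[X ≥ 8] ≤ μ/a = (40/9)/8 = 5/9.
Numerically: ≈ 0.5556.
(Since a = 8 > μ = 4.4444, the bound 5/9 is < 1 and informative.)

P[X ≥ 8] ≤ 5/9 ≈ 0.5556.


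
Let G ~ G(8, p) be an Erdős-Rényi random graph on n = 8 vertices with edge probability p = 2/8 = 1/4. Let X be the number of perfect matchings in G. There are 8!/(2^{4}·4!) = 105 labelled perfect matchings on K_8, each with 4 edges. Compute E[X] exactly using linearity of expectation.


K_8 has 8!/(2^{4}·4!) = 105 labelled perfect matchings.
For each such perfect matching H, let X_H = 1 if all 4 edges of H are present in G. Then P[X_H = 1] = p^{4} = (1/4)^{4} = 1/256.
By linearity: E[X] = Σ_H E[X_H] = 105 · p^{4} = 105 · 1/256 = 105/256.
Numerically: E[X] ≈ 0.4102.

E[X] = 105 · (1/4)^{4} = 105/256 ≈ 0.4102.


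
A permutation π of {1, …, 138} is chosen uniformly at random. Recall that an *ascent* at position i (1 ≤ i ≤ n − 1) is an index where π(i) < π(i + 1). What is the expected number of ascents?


Write X = Σ X_I over i = 1, …, 137, with X_I the indicator of one ascent.
There are 137 indicators.
For each fixed i, the pair (π(i), π(i+1)) is a uniformly random ordered pair of distinct values from {1, …, 138}; by symmetry P[π(i) < π(i+1)] = 1/2.
By linearity: E[X] = 137 · (1/2) = (138 − 1) · (1/2) = 137/2 ≈ 68.5000.

E[X] = 137/2 = 68.5000.


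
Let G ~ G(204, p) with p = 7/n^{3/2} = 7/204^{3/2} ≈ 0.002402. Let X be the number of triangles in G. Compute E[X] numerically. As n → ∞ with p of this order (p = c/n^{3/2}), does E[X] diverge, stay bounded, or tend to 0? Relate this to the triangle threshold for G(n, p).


Number of potential triangles: C(204, 3) = 1394204.
Each occurs with probability p³ ≈ (0.002402)³ ≈ 1.386623e-08.
By linearity: E[X] = C(204, 3)·p³ ≈ 1394204 · 1.386623e-08 ≈ 0.0193.
Since α = 3/2 > 1, p = c/n^{3/2} = o(1/n) is below the triangle threshold p ~ 1/n. Asymptotically E[X] ~ (c³/6)·n^{3(1−α)} = (7³/6)·n^{-1.5} → 0, so by Markov's inequality G has no triangles w.h.p.

E[X] ≈ 0.0193; in regime p = Θ(1/n^{3/2}) E[X] tends to 0 (below the triangle threshold p ~ 1/n).


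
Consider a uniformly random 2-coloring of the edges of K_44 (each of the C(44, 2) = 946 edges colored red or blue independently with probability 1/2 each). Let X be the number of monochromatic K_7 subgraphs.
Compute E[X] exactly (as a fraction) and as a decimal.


Let X = Σ_S X_S over the C(44, 7) = 38320568 subsets S of size 7, where X_S = 1 if the K_7 on S is monochromatic.
For a fixed S, the K_7 on S has C(7, 2) = 21 edges. P[all 21 edges red] = (1/2)^21, and likewise for blue, so P[monochromatic] = 2·(1/2)^21 = 2^{1 − 21} = 1/1048576.
By linearity: E[X] = C(44, 7) · 2^{1 − 21} = 38320568 · 1/1048576 = 4790071/131072.
Numerically: E[X] ≈ 36.54534.

E[X] = C(44,7)·2^(1−C(7,2)) = 4790071/131072 ≈ 36.54534.


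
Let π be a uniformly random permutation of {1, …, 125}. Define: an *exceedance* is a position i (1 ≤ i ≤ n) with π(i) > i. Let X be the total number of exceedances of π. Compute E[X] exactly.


Write X = Σ_{i=1}^{125} X_i, where X_i = 1_{π(i) > i}.
For each fixed i, π(i) is uniform over {1, …, 125} (marginal of a uniform permutation), so P[π(i) > i] = (n − i)/n. Summing: Σ_{i=1}^{125} (n − i)/n = (0 + 1 + … + 124)/125 = 125(125 − 1)/(2·125) = (125 − 1)/2.
Hence E[X] = Σ_{i=1}^{125} (125 − i)/125 = 62 ≈ 62.0000.

E[X] = 62 = 62.0000.


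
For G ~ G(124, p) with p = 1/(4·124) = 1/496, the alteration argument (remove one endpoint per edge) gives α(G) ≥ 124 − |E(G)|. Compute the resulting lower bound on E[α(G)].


E[|E(G)|] = C(124, 2)·p = 7626 · (1/496) = 123/8.
E[α(G)] ≥ n − E[|E(G)|] = 124 − 123/8 = 869/8.
Numerically: ≈ 108.625000.
(This is only a lower bound; the true E[α(G)] may be larger.)

E[α(G)] ≥ 869/8 ≈ 108.625000.


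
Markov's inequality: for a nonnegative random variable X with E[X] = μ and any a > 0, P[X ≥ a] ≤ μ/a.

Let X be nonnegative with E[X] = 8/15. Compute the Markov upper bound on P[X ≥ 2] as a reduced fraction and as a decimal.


μ = E[X] = 8/15, a = 2.
Markov: P[X ≥ 2] ≤ μ/a = (8/15)/2 = 4/15.
Numerically: ≈ 0.266667.
(Since a = 2 > μ = 0.533333, the bound 4/15 is < 1 and informative.)

P[X ≥ 2] ≤ 4/15 ≈ 0.266667.


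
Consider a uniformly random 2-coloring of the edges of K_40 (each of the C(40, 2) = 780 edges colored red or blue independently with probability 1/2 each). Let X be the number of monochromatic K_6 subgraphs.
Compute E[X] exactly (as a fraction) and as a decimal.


Let X = Σ_S X_S over the C(40, 6) = 3838380 subsets S of size 6, where X_S = 1 if the K_6 on S is monochromatic.
For a fixed S, the K_6 on S has C(6, 2) = 15 edges. P[all 15 edges red] = (1/2)^15, and likewise for blue, so P[monochromatic] = 2·(1/2)^15 = 2^{1 − 15} = 1/16384.
Summing: E[X] = C(40, 6) · 2^{1 − 15} = 3838380 · 1/16384 = 959595/4096.
Numerically: E[X] ≈ 234.27612.

E[X] = C(40,6)·2^(1−C(6,2)) = 959595/4096 ≈ 234.27612.


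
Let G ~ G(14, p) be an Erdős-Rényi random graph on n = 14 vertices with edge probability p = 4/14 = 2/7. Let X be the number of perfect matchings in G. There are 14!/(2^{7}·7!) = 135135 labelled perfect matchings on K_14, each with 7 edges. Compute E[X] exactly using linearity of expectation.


K_14 has 14!/(2^{7}·7!) = 135135 labelled perfect matchings.
For each such perfect matching H, let X_H = 1 if all 7 edges of H are present in G. Then P[X_H = 1] = p^{7} = (2/7)^{7} = 128/823543.
By linearity: E[X] = Σ_H E[X_H] = 135135 · p^{7} = 135135 · 128/823543 = 2471040/117649.
Numerically: E[X] ≈ 21.

E[X] = 135135 · (2/7)^{7} = 2471040/117649 ≈ 21.


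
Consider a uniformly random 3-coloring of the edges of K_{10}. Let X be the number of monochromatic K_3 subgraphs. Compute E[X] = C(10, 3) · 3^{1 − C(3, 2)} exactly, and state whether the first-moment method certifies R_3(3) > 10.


E[X] = C(10, 3) · 3^{1 − 3} = 120 · 3^{−2} = 120/9.
As a reduced fraction: E[X] = 40/3 ≈ 13.333.
Is E[X] < 1? NO.
Since E[X] ≥ 1, the first-moment bound is inconclusive at n = 10; it does NOT by itself certify R_3(3) > 10.

E[X] = 40/3 ≈ 13.333; E[X] ≥ 1; first-moment method inconclusive here.


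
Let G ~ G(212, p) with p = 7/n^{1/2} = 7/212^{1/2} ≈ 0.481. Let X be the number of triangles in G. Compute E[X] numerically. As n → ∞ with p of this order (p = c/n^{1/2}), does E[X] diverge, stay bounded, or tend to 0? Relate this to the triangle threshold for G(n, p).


Number of potential triangles: C(212, 3) = 1565620.
Each occurs with probability p³ ≈ (0.481)³ ≈ 1.11120e-01.
By linearity: E[X] = C(212, 3)·p³ ≈ 1565620 · 1.11120e-01 ≈ 173970.932.
Since α = 1/2 < 1, p = c/n^{1/2} ≫ 1/n is above the triangle threshold p ~ 1/n. Asymptotically E[X] ~ (c³/6)·n^{3(1−α)} = (7³/6)·n^{1.5} → ∞; triangles are abundant w.h.p.

E[X] ≈ 173970.932; in regime p = Θ(1/n^{1/2}) E[X] diverges (above the triangle threshold p ~ 1/n).


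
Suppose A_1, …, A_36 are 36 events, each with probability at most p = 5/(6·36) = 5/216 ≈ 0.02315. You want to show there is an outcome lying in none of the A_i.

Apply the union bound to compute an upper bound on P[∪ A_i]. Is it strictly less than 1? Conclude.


Union bound: P[∪_{i=1}^{36} A_i] ≤ Σ_i P[A_i] ≤ 36·p = 36·(5/216) = 5/6.
Numerically: 5/6 ≈ 0.83333.
Is 5/6 < 1? YES.
Since P[∪ A_i] ≤ 5/6 < 1, the complement has P[∩ A_i^c] ≥ 1 − 5/6 = 1/6 > 0, so some outcome avoids every A_i.

36·p = 5/6 ≈ 0.83333; existence CERTIFIED by the union bound.


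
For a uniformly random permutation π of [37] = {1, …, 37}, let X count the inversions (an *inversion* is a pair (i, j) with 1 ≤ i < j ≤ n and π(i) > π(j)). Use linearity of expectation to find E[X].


Write X = Σ X_I over the C(37, 2) = 666 pairs i < j, with X_I the indicator of one inversion.
There are 666 indicators.
For each fixed pair i < j, the values π(i) and π(j) are two distinct elements of {1, …, 37} in uniformly random order; by symmetry P[π(i) > π(j)] = 1/2.
By linearity: E[X] = 666 · (1/2) = C(37, 2) · (1/2) = 666/2 = 333 ≈ 333.000000.

E[X] = 333 = 333.000000.


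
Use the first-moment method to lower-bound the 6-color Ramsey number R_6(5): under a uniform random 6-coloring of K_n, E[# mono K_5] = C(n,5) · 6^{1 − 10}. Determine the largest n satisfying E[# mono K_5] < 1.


We need C(n, 5) · 6^{1 − 10} < 1, i.e. C(n, 5) < 6^{10 − 1} = 10077696.
Check values of n near the boundary:
  n = 66: C(66, 5) = 8936928; 8936928 < 10077696? YES
  n = 67: C(67, 5) = 9657648; 9657648 < 10077696? YES
  n = 68: C(68, 5) = 10424128; 10424128 < 10077696? NO
  n = 69: C(69, 5) = 11238513; 11238513 < 10077696? NO
The largest n with C(n, 5) < 10077696 is n = 67 (where E[X] = 67067/69984 ≈ 0.95832). Hence R_6(5) > 67, i.e. R_6(5) ≥ 68.

Largest n = 67; hence R_6(5) > 67.


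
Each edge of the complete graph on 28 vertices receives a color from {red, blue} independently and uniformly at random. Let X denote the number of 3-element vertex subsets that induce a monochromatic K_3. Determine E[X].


Let X = Σ_S X_S over the C(28, 3) = 3276 subsets S of size 3, where X_S = 1 if the K_3 on S is monochromatic.
For a fixed S, the K_3 on S has C(3, 2) = 3 edges. P[all 3 edges red] = (1/2)^3, and likewise for blue, so P[monochromatic] = 2·(1/2)^3 = 2^{1 − 3} = 1/4.
Summing: E[X] = C(28, 3) · 2^{1 − 3} = 3276 · 1/4 = 819.
Numerically: E[X] ≈ 819.00000.

E[X] = C(28,3)·2^(1−C(3,2)) = 819 ≈ 819.00000.


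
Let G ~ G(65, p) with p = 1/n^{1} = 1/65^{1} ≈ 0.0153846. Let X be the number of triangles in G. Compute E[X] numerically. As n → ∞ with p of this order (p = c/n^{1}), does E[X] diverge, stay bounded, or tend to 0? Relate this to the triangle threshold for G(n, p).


Number of potential triangles: C(65, 3) = 43680.
Each occurs with probability p³ ≈ (0.0153846)³ ≈ 3.64132909e-06.
By linearity: E[X] = C(65, 3)·p³ ≈ 43680 · 3.64132909e-06 ≈ 0.159053.
Here α = 1, so p = 1/n is exactly at the triangle threshold p ~ 1/n. Asymptotically E[X] → c³/6 = 1³/6 = 1/6 ≈ 0.166667, a bounded constant. In this regime the triangle count is asymptotically Poisson(c³/6).

E[X] ≈ 0.159053; in regime p = Θ(1/n^{1}) E[X] stays bounded (at the triangle threshold p ~ 1/n).
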